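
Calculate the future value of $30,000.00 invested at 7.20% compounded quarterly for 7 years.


Compound interest formula: A = P(1 + r/n)^(nt)
A = $30,000.00 × (1 + 0.072/4)^(4 × 7)
Growth factor: (1 + 0.072/4)^28 = 1.6479263
A = $30,000.00 × 1.6479263
A = $49,437.79

A = P(1 + r/n)^(nt) = $49,437.79


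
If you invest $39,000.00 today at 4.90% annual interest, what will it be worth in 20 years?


Future value formula: FV = PV × (1 + r)^t
FV = $39,000.00 × (1 + 0.049)^20
FV = $39,000.00 × 2.6032134
FV = $101,525.32

FV = PV × (1 + r)^t = $101,525.32


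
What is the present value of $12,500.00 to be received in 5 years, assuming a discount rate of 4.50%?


Present value formula: PV = FV / (1 + r)^t
PV = $12,500.00 / (1 + 0.045)^5
PV = $12,500.00 / 1.246182
PV = $10,030.64

PV = FV / (1 + r)^t = $10,030.64


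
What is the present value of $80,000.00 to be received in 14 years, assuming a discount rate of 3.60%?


Present value formula: PV = FV / (1 + r)^t
PV = $80,000.00 / (1 + 0.036)^14
PV = $80,000.00 / 1.6407279
PV = $48,758.85

PV = FV / (1 + r)^t = $48,758.85


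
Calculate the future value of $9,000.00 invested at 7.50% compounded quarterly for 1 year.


Compound interest formula: A = P(1 + r/n)^(nt)
A = $9,000.00 × (1 + 0.075/4)^(4 × 1)
Growth factor: (1 + 0.075/4)^4 = 1.077136
A = $9,000.00 × 1.077136
A = $9,694.22

A = P(1 + r/n)^(nt) = $9,694.22


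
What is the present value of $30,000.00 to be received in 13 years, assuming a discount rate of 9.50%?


Present value formula: PV = FV / (1 + r)^t
PV = $30,000.00 / (1 + 0.095)^13
PV = $30,000.00 / 3.253745
PV = $9,220.14

PV = FV / (1 + r)^t = $9,220.14


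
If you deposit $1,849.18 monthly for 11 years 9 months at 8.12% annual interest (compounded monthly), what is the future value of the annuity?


Future value of an ordinary annuity: FV = PMT × ((1 + r)^n − 1) / r
Monthly rate r = 0.0812/12 ≈ 0.00676667, n = 141
FV = $1,849.18 × ((1 + 0.0812/12)^141 − 1) / (0.0812/12)
FV = $1,849.18 × 234.680214
FV = $433,965.96

FV = PMT × ((1+r)^n - 1)/r = $433,965.96


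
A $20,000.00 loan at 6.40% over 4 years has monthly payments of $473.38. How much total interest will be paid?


Total paid over the life of the loan = PMT × n.
Total paid = $473.38 × 48 = $22,722.24
Total interest = total paid − principal = $22,722.24 − $20,000.00 = $2,722.24

Total interest = (PMT × n) - PV = $2,722.24


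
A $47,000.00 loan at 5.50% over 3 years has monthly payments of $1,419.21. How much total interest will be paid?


Total paid over the life of the loan = PMT × n.
Total paid = $1,419.21 × 36 = $51,091.56
Total interest = total paid − principal = $51,091.56 − $47,000.00 = $4,091.56

Total interest = (PMT × n) - PV = $4,091.56


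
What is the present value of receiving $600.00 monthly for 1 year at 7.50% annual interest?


Present value of an ordinary annuity: PV = PMT × (1 − (1 + r)^(−n)) / r
Monthly rate r = 0.075/12 = 0.00625, n = 12
PV = $600.00 × (1 − (1 + 0.075/12)^(−12)) / (0.075/12)
PV = $600.00 × 11.526392
PV = $6,915.84

PV = PMT × (1-(1+r)^(-n))/r = $6,915.84


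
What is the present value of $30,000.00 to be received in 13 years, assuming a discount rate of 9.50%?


Present value formula: PV = FV / (1 + r)^t
PV = $30,000.00 / (1 + 0.095)^13
PV = $30,000.00 / 3.253745
PV = $9,220.14

PV = FV / (1 + r)^t = $9,220.14


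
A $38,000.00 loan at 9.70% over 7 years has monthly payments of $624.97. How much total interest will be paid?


Total paid over the life of the loan = PMT × n.
Total paid = $624.97 × 84 = $52,497.48
Total interest = total paid − principal = $52,497.48 − $38,000.00 = $14,497.48

Total interest = (PMT × n) - PV = $14,497.48


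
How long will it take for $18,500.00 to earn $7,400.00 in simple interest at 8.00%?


Rearrange the simple interest formula for t:
I = P × r × t  ⇒  t = I / (P × r)
t = $7,400.00 / ($18,500.00 × 0.08)
t = 5

t = I/(P×r) = 5 years


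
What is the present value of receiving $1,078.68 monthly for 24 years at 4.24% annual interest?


Present value of an ordinary annuity: PV = PMT × (1 − (1 + r)^(−n)) / r
Monthly rate r = 0.0424/12 ≈ 0.00353333, n = 288
PV = $1,078.68 × (1 − (1 + 0.0424/12)^(−288)) / (0.0424/12)
PV = $1,078.68 × 180.534825
PV = $194,739.31

PV = PMT × (1-(1+r)^(-n))/r = $194,739.31


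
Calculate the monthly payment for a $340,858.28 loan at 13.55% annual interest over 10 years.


Loan payment formula: PMT = PV × r / (1 − (1 + r)^(−n))
Monthly rate r = 0.1355/12 ≈ 0.01129167, n = 120 months
Denominator: 1 − (1 + 0.1355/12)^(−120) = 0.740087
PMT = $340,858.28 × (0.1355/12) / 0.740087
PMT = $5,200.55 per month

PMT = PV × r / (1-(1+r)^(-n)) = $5,200.55/month


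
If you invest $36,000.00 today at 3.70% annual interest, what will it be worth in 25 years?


Future value formula: FV = PV × (1 + r)^t
FV = $36,000.00 × (1 + 0.037)^25
FV = $36,000.00 × 2.4800984
FV = $89,283.54

FV = PV × (1 + r)^t = $89,283.54


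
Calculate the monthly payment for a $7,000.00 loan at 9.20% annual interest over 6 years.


Loan payment formula: PMT = PV × r / (1 − (1 + r)^(−n))
Monthly rate r = 0.092/12 ≈ 0.00766667, n = 72 months
Denominator: 1 − (1 + 0.092/12)^(−72) = 0.422989
PMT = $7,000.00 × (0.092/12) / 0.422989
PMT = $126.87 per month

PMT = PV × r / (1-(1+r)^(-n)) = $126.87/month


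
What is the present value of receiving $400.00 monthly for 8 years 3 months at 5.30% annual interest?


Present value of an ordinary annuity: PV = PMT × (1 − (1 + r)^(−n)) / r
Monthly rate r = 0.053/12 ≈ 0.00441667, n = 99
PV = $400.00 × (1 − (1 + 0.053/12)^(−99)) / (0.053/12)
PV = $400.00 × 80.053128
PV = $32,021.25

PV = PMT × (1-(1+r)^(-n))/r = $32,021.25


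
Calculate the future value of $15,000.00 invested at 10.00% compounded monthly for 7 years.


Compound interest formula: A = P(1 + r/n)^(nt)
A = $15,000.00 × (1 + 0.1/12)^(12 × 7)
Growth factor: (1 + 0.1/12)^84 = 2.007920
A = $15,000.00 × 2.007920
A = $30,118.80

A = P(1 + r/n)^(nt) = $30,118.80


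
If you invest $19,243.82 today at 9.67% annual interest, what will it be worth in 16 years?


Future value formula: FV = PV × (1 + r)^t
FV = $19,243.82 × (1 + 0.0967)^16
FV = $19,243.82 × 4.3793081
FV = $84,274.62

FV = PV × (1 + r)^t = $84,274.62


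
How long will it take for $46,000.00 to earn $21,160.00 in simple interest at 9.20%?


Rearrange the simple interest formula for t:
I = P × r × t  ⇒  t = I / (P × r)
t = $21,160.00 / ($46,000.00 × 0.092)
t = 5

t = I/(P×r) = 5 years


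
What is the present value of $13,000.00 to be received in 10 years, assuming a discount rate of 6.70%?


Present value formula: PV = FV / (1 + r)^t
PV = $13,000.00 / (1 + 0.067)^10
PV = $13,000.00 / 1.912688
PV = $6,796.72

PV = FV / (1 + r)^t = $6,796.72


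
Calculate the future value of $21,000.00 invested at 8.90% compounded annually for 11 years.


Compound interest formula: A = P(1 + r/n)^(nt)
A = $21,000.00 × (1 + 0.089/1)^(1 × 11)
Growth factor: (1 + 0.089/1)^11 = 2.55450453
A = $21,000.00 × 2.55450453
A = $53,644.60

A = P(1 + r/n)^(nt) = $53,644.60


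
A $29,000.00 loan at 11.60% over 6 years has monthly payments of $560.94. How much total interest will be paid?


Total paid over the life of the loan = PMT × n.
Total paid = $560.94 × 72 = $40,387.68
Total interest = total paid − principal = $40,387.68 − $29,000.00 = $11,387.68

Total interest = (PMT × n) - PV = $11,387.68


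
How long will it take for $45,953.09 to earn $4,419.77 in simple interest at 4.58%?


Rearrange the simple interest formula for t:
I = P × r × t  ⇒  t = I / (P × r)
t = $4,419.77 / ($45,953.09 × 0.0458)
t = 2.1

t = I/(P×r) = 2.1 years


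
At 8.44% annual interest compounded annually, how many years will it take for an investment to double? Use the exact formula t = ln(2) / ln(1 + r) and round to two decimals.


Doubling condition: (1 + r)^t = 2
Take ln of both sides: t × ln(1 + r) = ln(2)
t = ln(2) / ln(1 + r)
t = 0.693147 / 0.081027
t = 8.55

t = ln(2) / ln(1 + r) = 8.55 years


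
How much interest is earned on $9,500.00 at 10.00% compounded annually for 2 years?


Compound interest earned = final amount − principal.
A = P(1 + r/n)^(nt) = $9,500.00 × (1 + 0.1/1)^(1 × 2) = $11,495.00
Interest = A − P = $11,495.00 − $9,500.00 = $1,995.00

Interest = A - P = $1,995.00


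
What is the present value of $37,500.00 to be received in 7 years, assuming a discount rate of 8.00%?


Present value formula: PV = FV / (1 + r)^t
PV = $37,500.00 / (1 + 0.08)^7
PV = $37,500.00 / 1.713824
PV = $21,880.89

PV = FV / (1 + r)^t = $21,880.89


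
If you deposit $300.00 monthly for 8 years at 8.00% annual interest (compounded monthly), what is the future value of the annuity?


Future value of an ordinary annuity: FV = PMT × ((1 + r)^n − 1) / r
Monthly rate r = 0.08/12 ≈ 0.00666667, n = 96
FV = $300.00 × ((1 + 0.08/12)^96 − 1) / (0.08/12)
FV = $300.00 × 133.868583
FV = $40,160.57

FV = PMT × ((1+r)^n - 1)/r = $40,160.57


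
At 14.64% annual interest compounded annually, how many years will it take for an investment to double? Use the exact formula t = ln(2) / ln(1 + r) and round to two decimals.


Doubling condition: (1 + r)^t = 2
Take ln of both sides: t × ln(1 + r) = ln(2)
t = ln(2) / ln(1 + r)
t = 0.693147 / 0.136627
t = 5.07

t = ln(2) / ln(1 + r) = 5.07 years


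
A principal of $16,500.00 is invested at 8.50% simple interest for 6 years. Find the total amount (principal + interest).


Total amount formula: A = P(1 + rt) = P + P·r·t
Interest: I = P × r × t = $16,500.00 × 0.085 × 6 = $8,415.00
A = P + I = $16,500.00 + $8,415.00 = $24,915.00

A = P + I = P(1 + rt) = $24,915.00


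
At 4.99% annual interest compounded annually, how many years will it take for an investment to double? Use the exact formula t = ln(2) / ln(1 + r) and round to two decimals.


Doubling condition: (1 + r)^t = 2
Take ln of both sides: t × ln(1 + r) = ln(2)
t = ln(2) / ln(1 + r)
t = 0.693147 / 0.048695
t = 14.23

t = ln(2) / ln(1 + r) = 14.23 years


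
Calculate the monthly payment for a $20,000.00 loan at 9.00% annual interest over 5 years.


Loan payment formula: PMT = PV × r / (1 − (1 + r)^(−n))
Monthly rate r = 0.09/12 = 0.0075, n = 60 months
Denominator: 1 − (1 + 0.09/12)^(−60) = 0.361300
PMT = $20,000.00 × (0.09/12) / 0.361300
PMT = $415.17 per month

PMT = PV × r / (1-(1+r)^(-n)) = $415.17/month


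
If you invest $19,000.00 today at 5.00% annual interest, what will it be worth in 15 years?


Future value formula: FV = PV × (1 + r)^t
FV = $19,000.00 × (1 + 0.05)^15
FV = $19,000.00 × 2.0789282
FV = $39,499.64

FV = PV × (1 + r)^t = $39,499.64


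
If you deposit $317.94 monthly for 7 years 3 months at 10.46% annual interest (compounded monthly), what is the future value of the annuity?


Future value of an ordinary annuity: FV = PMT × ((1 + r)^n − 1) / r
Monthly rate r = 0.1046/12 ≈ 0.00871667, n = 87
FV = $317.94 × ((1 + 0.1046/12)^87 − 1) / (0.1046/12)
FV = $317.94 × 129.378306
FV = $41,134.54

FV = PMT × ((1+r)^n - 1)/r = $41,134.54


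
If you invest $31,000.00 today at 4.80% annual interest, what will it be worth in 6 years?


Future value formula: FV = PV × (1 + r)^t
FV = $31,000.00 × (1 + 0.048)^6
FV = $31,000.00 × 1.324853
FV = $41,070.44

FV = PV × (1 + r)^t = $41,070.44


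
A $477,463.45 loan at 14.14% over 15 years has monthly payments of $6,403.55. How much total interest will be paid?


Total paid over the life of the loan = PMT × n.
Total paid = $6,403.55 × 180 = $1,152,639.00
Total interest = total paid − principal = $1,152,639.00 − $477,463.45 = $675,175.55

Total interest = (PMT × n) - PV = $675,175.55


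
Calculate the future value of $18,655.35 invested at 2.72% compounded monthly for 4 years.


Compound interest formula: A = P(1 + r/n)^(nt)
A = $18,655.35 × (1 + 0.0272/12)^(12 × 4)
Growth factor: (1 + 0.0272/12)^48 = 1.114802
A = $18,655.35 × 1.114802
A = $20,797.02

A = P(1 + r/n)^(nt) = $20,797.02


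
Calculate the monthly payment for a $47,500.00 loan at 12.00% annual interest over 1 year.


Loan payment formula: PMT = PV × r / (1 − (1 + r)^(−n))
Monthly rate r = 0.12/12 = 0.01, n = 12 months
Denominator: 1 − (1 + 0.12/12)^(−12) = 0.1125508
PMT = $47,500.00 × (0.12/12) / 0.1125508
PMT = $4,220.32 per month

PMT = PV × r / (1-(1+r)^(-n)) = $4,220.32/month


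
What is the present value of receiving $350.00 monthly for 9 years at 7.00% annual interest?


Present value of an ordinary annuity: PV = PMT × (1 − (1 + r)^(−n)) / r
Monthly rate r = 0.07/12 ≈ 0.00583333, n = 108
PV = $350.00 × (1 − (1 + 0.07/12)^(−108)) / (0.07/12)
PV = $350.00 × 79.959850
PV = $27,985.95

PV = PMT × (1-(1+r)^(-n))/r = $27,985.95


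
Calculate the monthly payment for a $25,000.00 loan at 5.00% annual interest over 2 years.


Loan payment formula: PMT = PV × r / (1 − (1 + r)^(−n))
Monthly rate r = 0.05/12 ≈ 0.00416667, n = 24 months
Denominator: 1 − (1 + 0.05/12)^(−24) = 0.094975
PMT = $25,000.00 × (0.05/12) / 0.094975
PMT = $1,096.78 per month

PMT = PV × r / (1-(1+r)^(-n)) = $1,096.78/month


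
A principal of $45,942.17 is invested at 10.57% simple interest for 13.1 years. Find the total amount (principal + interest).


Total amount formula: A = P(1 + rt) = P + P·r·t
Interest: I = P × r × t = $45,942.17 × 0.1057 × 13.1 = $63,614.74
A = P + I = $45,942.17 + $63,614.74 = $109,556.91

A = P + I = P(1 + rt) = $109,556.91


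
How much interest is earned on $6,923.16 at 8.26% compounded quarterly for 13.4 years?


Compound interest earned = final amount − principal.
A = P(1 + r/n)^(nt) = $6,923.16 × (1 + 0.0826/4)^(4 × 13.4) = $20,706.32
Interest = A − P = $20,706.32 − $6,923.16 = $13,783.16

Interest = A - P = $13,783.16


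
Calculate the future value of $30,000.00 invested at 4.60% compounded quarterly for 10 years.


Compound interest formula: A = P(1 + r/n)^(nt)
A = $30,000.00 × (1 + 0.046/4)^(4 × 10)
Growth factor: (1 + 0.046/4)^40 = 1.5799214
A = $30,000.00 × 1.5799214
A = $47,397.64

A = P(1 + r/n)^(nt) = $47,397.64


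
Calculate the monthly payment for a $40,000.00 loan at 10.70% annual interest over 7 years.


Loan payment formula: PMT = PV × r / (1 − (1 + r)^(−n))
Monthly rate r = 0.107/12 ≈ 0.00891667, n = 84 months
Denominator: 1 − (1 + 0.107/12)^(−84) = 0.525589
PMT = $40,000.00 × (0.107/12) / 0.525589
PMT = $678.60 per month

PMT = PV × r / (1-(1+r)^(-n)) = $678.60/month


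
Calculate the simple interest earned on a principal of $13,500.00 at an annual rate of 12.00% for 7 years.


Simple interest formula: I = P × r × t
I = $13,500.00 × 0.12 × 7
I = $11,340.00

I = P × r × t = $11,340.00


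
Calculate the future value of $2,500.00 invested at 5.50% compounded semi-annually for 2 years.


Compound interest formula: A = P(1 + r/n)^(nt)
A = $2,500.00 × (1 + 0.055/2)^(2 × 2)
Growth factor: (1 + 0.055/2)^4 = 1.114621
A = $2,500.00 × 1.114621
A = $2,786.55

A = P(1 + r/n)^(nt) = $2,786.55


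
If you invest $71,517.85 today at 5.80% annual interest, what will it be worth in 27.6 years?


Future value formula: FV = PV × (1 + r)^t
FV = $71,517.85 × (1 + 0.058)^27.6
FV = $71,517.85 × 4.7402847
FV = $339,014.97

FV = PV × (1 + r)^t = $339,014.97


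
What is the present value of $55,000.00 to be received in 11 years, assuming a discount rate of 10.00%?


Present value formula: PV = FV / (1 + r)^t
PV = $55,000.00 / (1 + 0.1)^11
PV = $55,000.00 / 2.853117
PV = $19,277.16

PV = FV / (1 + r)^t = $19,277.16


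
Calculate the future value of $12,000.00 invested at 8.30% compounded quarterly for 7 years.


Compound interest formula: A = P(1 + r/n)^(nt)
A = $12,000.00 × (1 + 0.083/4)^(4 × 7)
Growth factor: (1 + 0.083/4)^28 = 1.777227
A = $12,000.00 × 1.777227
A = $21,326.72

A = P(1 + r/n)^(nt) = $21,326.72


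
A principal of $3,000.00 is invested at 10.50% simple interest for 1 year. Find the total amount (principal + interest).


Total amount formula: A = P(1 + rt) = P + P·r·t
Interest: I = P × r × t = $3,000.00 × 0.105 × 1 = $315.00
A = P + I = $3,000.00 + $315.00 = $3,315.00

A = P + I = P(1 + rt) = $3,315.00


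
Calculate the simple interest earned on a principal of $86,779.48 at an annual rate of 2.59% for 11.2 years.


Simple interest formula: I = P × r × t
I = $86,779.48 × 0.0259 × 11.2
I = $25,172.99

I = P × r × t = $25,172.99


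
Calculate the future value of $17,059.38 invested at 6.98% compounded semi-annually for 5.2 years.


Compound interest formula: A = P(1 + r/n)^(nt)
A = $17,059.38 × (1 + 0.0698/2)^(2 × 5.2)
Growth factor: (1 + 0.0698/2)^10.4 = 1.428707
A = $17,059.38 × 1.428707
A = $24,372.86

A = P(1 + r/n)^(nt) = $24,372.86


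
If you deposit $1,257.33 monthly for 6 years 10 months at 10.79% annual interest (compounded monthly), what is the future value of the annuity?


Future value of an ordinary annuity: FV = PMT × ((1 + r)^n − 1) / r
Monthly rate r = 0.1079/12 ≈ 0.00899167, n = 82
FV = $1,257.33 × ((1 + 0.1079/12)^82 − 1) / (0.1079/12)
FV = $1,257.33 × 120.494063
FV = $151,500.80

FV = PMT × ((1+r)^n - 1)/r = $151,500.80


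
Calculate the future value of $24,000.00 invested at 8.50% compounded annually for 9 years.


Compound interest formula: A = P(1 + r/n)^(nt)
A = $24,000.00 × (1 + 0.085/1)^(1 × 9)
Growth factor: (1 + 0.085/1)^9 = 2.083856
A = $24,000.00 × 2.083856
A = $50,012.54

A = P(1 + r/n)^(nt) = $50,012.54


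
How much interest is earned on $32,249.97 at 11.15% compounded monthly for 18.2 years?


Compound interest earned = final amount − principal.
A = P(1 + r/n)^(nt) = $32,249.97 × (1 + 0.1115/12)^(12 × 18.2) = $243,093.79
Interest = A − P = $243,093.79 − $32,249.97 = $210,843.82

Interest = A - P = $210,843.82


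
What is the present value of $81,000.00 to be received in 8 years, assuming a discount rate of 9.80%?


Present value formula: PV = FV / (1 + r)^t
PV = $81,000.00 / (1 + 0.098)^8
PV = $81,000.00 / 2.112607
PV = $38,341.25

PV = FV / (1 + r)^t = $38,341.25


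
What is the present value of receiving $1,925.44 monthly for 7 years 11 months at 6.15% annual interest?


Present value of an ordinary annuity: PV = PMT × (1 − (1 + r)^(−n)) / r
Monthly rate r = 0.0615/12 = 0.005125, n = 95
PV = $1,925.44 × (1 − (1 + 0.0615/12)^(−95)) / (0.0615/12)
PV = $1,925.44 × 75.061770
PV = $144,526.93

PV = PMT × (1-(1+r)^(-n))/r = $144,526.93


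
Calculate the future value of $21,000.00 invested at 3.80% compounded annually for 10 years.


Compound interest formula: A = P(1 + r/n)^(nt)
A = $21,000.00 × (1 + 0.038/1)^(1 × 10)
Growth factor: (1 + 0.038/1)^10 = 1.4520231
A = $21,000.00 × 1.4520231
A = $30,492.49

A = P(1 + r/n)^(nt) = $30,492.49


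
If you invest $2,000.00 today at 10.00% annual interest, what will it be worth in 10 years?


Future value formula: FV = PV × (1 + r)^t
FV = $2,000.00 × (1 + 0.1)^10
FV = $2,000.00 × 2.593742
FV = $5,187.48

FV = PV × (1 + r)^t = $5,187.48


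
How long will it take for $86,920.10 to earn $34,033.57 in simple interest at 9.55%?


Rearrange the simple interest formula for t:
I = P × r × t  ⇒  t = I / (P × r)
t = $34,033.57 / ($86,920.10 × 0.0955)
t = 4.1

t = I/(P×r) = 4.1 years


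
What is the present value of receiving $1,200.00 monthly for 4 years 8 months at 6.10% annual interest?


Present value of an ordinary annuity: PV = PMT × (1 − (1 + r)^(−n)) / r
Monthly rate r = 0.061/12 ≈ 0.00508333, n = 56
PV = $1,200.00 × (1 − (1 + 0.061/12)^(−56)) / (0.061/12)
PV = $1,200.00 × 48.628011
PV = $58,353.61

PV = PMT × (1-(1+r)^(-n))/r = $58,353.61


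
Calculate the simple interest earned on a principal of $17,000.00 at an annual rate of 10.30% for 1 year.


Simple interest formula: I = P × r × t
I = $17,000.00 × 0.103 × 1
I = $1,751.00

I = P × r × t = $1,751.00


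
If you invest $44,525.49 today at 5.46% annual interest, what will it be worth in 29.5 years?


Future value formula: FV = PV × (1 + r)^t
FV = $44,525.49 × (1 + 0.0546)^29.5
FV = $44,525.49 × 4.7983191
FV = $213,647.51

FV = PV × (1 + r)^t = $213,647.51


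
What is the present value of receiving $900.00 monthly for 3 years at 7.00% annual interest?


Present value of an ordinary annuity: PV = PMT × (1 − (1 + r)^(−n)) / r
Monthly rate r = 0.07/12 ≈ 0.00583333, n = 36
PV = $900.00 × (1 − (1 + 0.07/12)^(−36)) / (0.07/12)
PV = $900.00 × 32.386464
PV = $29,147.82

PV = PMT × (1-(1+r)^(-n))/r = $29,147.82


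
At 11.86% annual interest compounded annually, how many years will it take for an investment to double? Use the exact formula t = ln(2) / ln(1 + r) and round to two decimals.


Doubling condition: (1 + r)^t = 2
Take ln of both sides: t × ln(1 + r) = ln(2)
t = ln(2) / ln(1 + r)
t = 0.693147 / 0.112078
t = 6.18

t = ln(2) / ln(1 + r) = 6.18 years


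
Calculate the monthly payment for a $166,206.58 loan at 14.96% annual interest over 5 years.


Loan payment formula: PMT = PV × r / (1 − (1 + r)^(−n))
Monthly rate r = 0.1496/12 ≈ 0.01246667, n = 60 months
Denominator: 1 − (1 + 0.1496/12)^(−60) = 0.524494
PMT = $166,206.58 × (0.1496/12) / 0.524494
PMT = $3,950.55 per month

PMT = PV × r / (1-(1+r)^(-n)) = $3,950.55/month


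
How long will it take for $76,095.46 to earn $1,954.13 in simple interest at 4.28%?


Rearrange the simple interest formula for t:
I = P × r × t  ⇒  t = I / (P × r)
t = $1,954.13 / ($76,095.46 × 0.0428)
t = 0.6

t = I/(P×r) = 0.6 years


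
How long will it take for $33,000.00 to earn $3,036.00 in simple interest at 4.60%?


Rearrange the simple interest formula for t:
I = P × r × t  ⇒  t = I / (P × r)
t = $3,036.00 / ($33,000.00 × 0.046)
t = 2

t = I/(P×r) = 2 years


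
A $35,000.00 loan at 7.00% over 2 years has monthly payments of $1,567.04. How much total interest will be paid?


Total paid over the life of the loan = PMT × n.
Total paid = $1,567.04 × 24 = $37,608.96
Total interest = total paid − principal = $37,608.96 − $35,000.00 = $2,608.96

Total interest = (PMT × n) - PV = $2,608.96


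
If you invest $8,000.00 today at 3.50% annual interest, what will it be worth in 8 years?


Future value formula: FV = PV × (1 + r)^t
FV = $8,000.00 × (1 + 0.035)^8
FV = $8,000.00 × 1.316809
FV = $10,534.47

FV = PV × (1 + r)^t = $10,534.47


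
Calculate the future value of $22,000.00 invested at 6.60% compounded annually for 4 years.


Compound interest formula: A = P(1 + r/n)^(nt)
A = $22,000.00 × (1 + 0.066/1)^(1 × 4)
Growth factor: (1 + 0.066/1)^4 = 1.291305
A = $22,000.00 × 1.291305
A = $28,408.71

A = P(1 + r/n)^(nt) = $28,408.71


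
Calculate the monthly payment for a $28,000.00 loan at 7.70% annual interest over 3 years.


Loan payment formula: PMT = PV × r / (1 − (1 + r)^(−n))
Monthly rate r = 0.077/12 ≈ 0.00641667, n = 36 months
Denominator: 1 − (1 + 0.077/12)^(−36) = 0.205675
PMT = $28,000.00 × (0.077/12) / 0.205675
PMT = $873.55 per month

PMT = PV × r / (1-(1+r)^(-n)) = $873.55/month


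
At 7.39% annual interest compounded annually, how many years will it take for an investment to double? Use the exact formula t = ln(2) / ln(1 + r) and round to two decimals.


Doubling condition: (1 + r)^t = 2
Take ln of both sides: t × ln(1 + r) = ln(2)
t = ln(2) / ln(1 + r)
t = 0.693147 / 0.071297
t = 9.72

t = ln(2) / ln(1 + r) = 9.72 years


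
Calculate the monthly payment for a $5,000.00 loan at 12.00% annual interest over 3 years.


Loan payment formula: PMT = PV × r / (1 − (1 + r)^(−n))
Monthly rate r = 0.12/12 = 0.01, n = 36 months
Denominator: 1 − (1 + 0.12/12)^(−36) = 0.301075
PMT = $5,000.00 × (0.12/12) / 0.301075
PMT = $166.07 per month

PMT = PV × r / (1-(1+r)^(-n)) = $166.07/month


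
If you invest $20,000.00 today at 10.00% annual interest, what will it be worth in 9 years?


Future value formula: FV = PV × (1 + r)^t
FV = $20,000.00 × (1 + 0.1)^9
FV = $20,000.00 × 2.3579477
FV = $47,158.95

FV = PV × (1 + r)^t = $47,158.95


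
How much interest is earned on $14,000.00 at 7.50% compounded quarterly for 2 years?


Compound interest earned = final amount − principal.
A = P(1 + r/n)^(nt) = $14,000.00 × (1 + 0.075/4)^(4 × 2) = $16,243.10
Interest = A − P = $16,243.10 − $14,000.00 = $2,243.10

Interest = A - P = $2,243.10


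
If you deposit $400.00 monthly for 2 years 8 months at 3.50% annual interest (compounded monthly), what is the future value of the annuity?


Future value of an ordinary annuity: FV = PMT × ((1 + r)^n − 1) / r
Monthly rate r = 0.035/12 ≈ 0.00291667, n = 32
FV = $400.00 × ((1 + 0.035/12)^32 − 1) / (0.035/12)
FV = $400.00 × 33.489768
FV = $13,395.91

FV = PMT × ((1+r)^n - 1)/r = $13,395.91


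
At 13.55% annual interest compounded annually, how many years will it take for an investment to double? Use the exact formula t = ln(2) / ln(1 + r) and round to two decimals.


Doubling condition: (1 + r)^t = 2
Take ln of both sides: t × ln(1 + r) = ln(2)
t = ln(2) / ln(1 + r)
t = 0.693147 / 0.127073
t = 5.45

t = ln(2) / ln(1 + r) = 5.45 years


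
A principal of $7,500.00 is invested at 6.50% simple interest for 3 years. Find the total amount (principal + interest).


Total amount formula: A = P(1 + rt) = P + P·r·t
Interest: I = P × r × t = $7,500.00 × 0.065 × 3 = $1,462.50
A = P + I = $7,500.00 + $1,462.50 = $8,962.50

A = P + I = P(1 + rt) = $8,962.50


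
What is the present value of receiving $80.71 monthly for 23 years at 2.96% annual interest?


Present value of an ordinary annuity: PV = PMT × (1 − (1 + r)^(−n)) / r
Monthly rate r = 0.0296/12 ≈ 0.00246667, n = 276
PV = $80.71 × (1 − (1 + 0.0296/12)^(−276)) / (0.0296/12)
PV = $80.71 × 200.012277
PV = $16,142.99

PV = PMT × (1-(1+r)^(-n))/r = $16,142.99


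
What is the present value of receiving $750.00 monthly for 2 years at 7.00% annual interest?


Present value of an ordinary annuity: PV = PMT × (1 − (1 + r)^(−n)) / r
Monthly rate r = 0.07/12 ≈ 0.00583333, n = 24
PV = $750.00 × (1 − (1 + 0.07/12)^(−24)) / (0.07/12)
PV = $750.00 × 22.335099
PV = $16,751.32

PV = PMT × (1-(1+r)^(-n))/r = $16,751.32


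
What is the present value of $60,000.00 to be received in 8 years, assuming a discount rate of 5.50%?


Present value formula: PV = FV / (1 + r)^t
PV = $60,000.00 / (1 + 0.055)^8
PV = $60,000.00 / 1.5346865
PV = $39,095.93

PV = FV / (1 + r)^t = $39,095.93


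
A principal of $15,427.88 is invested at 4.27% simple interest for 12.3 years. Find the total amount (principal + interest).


Total amount formula: A = P(1 + rt) = P + P·r·t
Interest: I = P × r × t = $15,427.88 × 0.0427 × 12.3 = $8,102.88
A = P + I = $15,427.88 + $8,102.88 = $23,530.76

A = P + I = P(1 + rt) = $23,530.76


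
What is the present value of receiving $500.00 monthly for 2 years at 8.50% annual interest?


Present value of an ordinary annuity: PV = PMT × (1 − (1 + r)^(−n)) / r
Monthly rate r = 0.085/12 ≈ 0.00708333, n = 24
PV = $500.00 × (1 − (1 + 0.085/12)^(−24)) / (0.085/12)
PV = $500.00 × 21.999453
PV = $10,999.73

PV = PMT × (1-(1+r)^(-n))/r = $10,999.73


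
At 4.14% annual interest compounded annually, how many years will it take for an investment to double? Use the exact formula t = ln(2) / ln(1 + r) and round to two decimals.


Doubling condition: (1 + r)^t = 2
Take ln of both sides: t × ln(1 + r) = ln(2)
t = ln(2) / ln(1 + r)
t = 0.693147 / 0.040566
t = 17.09

t = ln(2) / ln(1 + r) = 17.09 years


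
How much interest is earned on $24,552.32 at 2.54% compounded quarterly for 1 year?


Compound interest earned = final amount − principal.
A = P(1 + r/n)^(nt) = $24,552.32 × (1 + 0.0254/4)^(4 × 1) = $25,181.91
Interest = A − P = $25,181.91 − $24,552.32 = $629.59

Interest = A - P = $629.59


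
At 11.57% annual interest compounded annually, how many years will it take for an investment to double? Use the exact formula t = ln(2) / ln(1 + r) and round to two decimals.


Doubling condition: (1 + r)^t = 2
Take ln of both sides: t × ln(1 + r) = ln(2)
t = ln(2) / ln(1 + r)
t = 0.693147 / 0.109482
t = 6.33

t = ln(2) / ln(1 + r) = 6.33 years


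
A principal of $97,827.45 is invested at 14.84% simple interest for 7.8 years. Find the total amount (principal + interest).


Total amount formula: A = P(1 + rt) = P + P·r·t
Interest: I = P × r × t = $97,827.45 × 0.1484 × 7.8 = $113,237.23
A = P + I = $97,827.45 + $113,237.23 = $211,064.68

A = P + I = P(1 + rt) = $211,064.68


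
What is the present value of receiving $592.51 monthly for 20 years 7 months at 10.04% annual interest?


Present value of an ordinary annuity: PV = PMT × (1 − (1 + r)^(−n)) / r
Monthly rate r = 0.1004/12 ≈ 0.00836667, n = 247
PV = $592.51 × (1 − (1 + 0.1004/12)^(−247)) / (0.1004/12)
PV = $592.51 × 104.257406
PV = $61,773.56

PV = PMT × (1-(1+r)^(-n))/r = $61,773.56


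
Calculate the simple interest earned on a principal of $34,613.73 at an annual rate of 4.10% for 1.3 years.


Simple interest formula: I = P × r × t
I = $34,613.73 × 0.041 × 1.3
I = $1,844.91

I = P × r × t = $1,844.91


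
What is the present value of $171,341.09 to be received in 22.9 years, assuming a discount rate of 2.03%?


Present value formula: PV = FV / (1 + r)^t
PV = $171,341.09 / (1 + 0.0203)^22.9
PV = $171,341.09 / 1.5844138
PV = $108,141.63

PV = FV / (1 + r)^t = $108,141.63


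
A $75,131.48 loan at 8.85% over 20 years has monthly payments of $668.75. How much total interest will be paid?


Total paid over the life of the loan = PMT × n.
Total paid = $668.75 × 240 = $160,500.00
Total interest = total paid − principal = $160,500.00 − $75,131.48 = $85,368.52

Total interest = (PMT × n) - PV = $85,368.52


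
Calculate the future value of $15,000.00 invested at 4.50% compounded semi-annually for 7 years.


Compound interest formula: A = P(1 + r/n)^(nt)
A = $15,000.00 × (1 + 0.045/2)^(2 × 7)
Growth factor: (1 + 0.045/2)^14 = 1.3654834
A = $15,000.00 × 1.3654834
A = $20,482.25

A = P(1 + r/n)^(nt) = $20,482.25


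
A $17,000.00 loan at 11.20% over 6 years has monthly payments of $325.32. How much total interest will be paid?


Total paid over the life of the loan = PMT × n.
Total paid = $325.32 × 72 = $23,423.04
Total interest = total paid − principal = $23,423.04 − $17,000.00 = $6,423.04

Total interest = (PMT × n) - PV = $6,423.04


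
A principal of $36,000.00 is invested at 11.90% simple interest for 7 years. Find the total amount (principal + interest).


Total amount formula: A = P(1 + rt) = P + P·r·t
Interest: I = P × r × t = $36,000.00 × 0.119 × 7 = $29,988.00
A = P + I = $36,000.00 + $29,988.00 = $65,988.00

A = P + I = P(1 + rt) = $65,988.00


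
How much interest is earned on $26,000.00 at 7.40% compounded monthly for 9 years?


Compound interest earned = final amount − principal.
A = P(1 + r/n)^(nt) = $26,000.00 × (1 + 0.074/12)^(12 × 9) = $50,503.94
Interest = A − P = $50,503.94 − $26,000.00 = $24,503.94

Interest = A - P = $24,503.94


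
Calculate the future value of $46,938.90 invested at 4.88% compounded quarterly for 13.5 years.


Compound interest formula: A = P(1 + r/n)^(nt)
A = $46,938.90 × (1 + 0.0488/4)^(4 × 13.5)
Growth factor: (1 + 0.0488/4)^54 = 1.924784
A = $46,938.90 × 1.924784
A = $90,347.24

A = P(1 + r/n)^(nt) = $90,347.24


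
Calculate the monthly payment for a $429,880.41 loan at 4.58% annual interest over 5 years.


Loan payment formula: PMT = PV × r / (1 − (1 + r)^(−n))
Monthly rate r = 0.0458/12 ≈ 0.00381667, n = 60 months
Denominator: 1 − (1 + 0.0458/12)^(−60) = 0.2043247
PMT = $429,880.41 × (0.0458/12) / 0.2043247
PMT = $8,029.92 per month

PMT = PV × r / (1-(1+r)^(-n)) = $8,029.92/month


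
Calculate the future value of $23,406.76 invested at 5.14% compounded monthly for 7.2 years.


Compound interest formula: A = P(1 + r/n)^(nt)
A = $23,406.76 × (1 + 0.0514/12)^(12 × 7.2)
Growth factor: (1 + 0.0514/12)^86.4 = 1.4467066
A = $23,406.76 × 1.4467066
A = $33,862.71

A = P(1 + r/n)^(nt) = $33,862.71


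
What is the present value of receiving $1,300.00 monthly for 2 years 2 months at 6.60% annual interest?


Present value of an ordinary annuity: PV = PMT × (1 − (1 + r)^(−n)) / r
Monthly rate r = 0.066/12 = 0.0055, n = 26
PV = $1,300.00 × (1 − (1 + 0.066/12)^(−26)) / (0.066/12)
PV = $1,300.00 × 24.164774
PV = $31,414.21

PV = PMT × (1-(1+r)^(-n))/r = $31,414.21


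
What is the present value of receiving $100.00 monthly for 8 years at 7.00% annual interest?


Present value of an ordinary annuity: PV = PMT × (1 − (1 + r)^(−n)) / r
Monthly rate r = 0.07/12 ≈ 0.00583333, n = 96
PV = $100.00 × (1 − (1 + 0.07/12)^(−96)) / (0.07/12)
PV = $100.00 × 73.347569
PV = $7,334.76

PV = PMT × (1-(1+r)^(-n))/r = $7,334.76


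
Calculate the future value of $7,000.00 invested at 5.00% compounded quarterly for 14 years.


Compound interest formula: A = P(1 + r/n)^(nt)
A = $7,000.00 × (1 + 0.05/4)^(4 × 14)
Growth factor: (1 + 0.05/4)^56 = 2.005034
A = $7,000.00 × 2.005034
A = $14,035.24

A = P(1 + r/n)^(nt) = $14,035.24


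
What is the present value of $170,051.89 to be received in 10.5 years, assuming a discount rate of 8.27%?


Present value formula: PV = FV / (1 + r)^t
PV = $170,051.89 / (1 + 0.0827)^10.5
PV = $170,051.89 / 2.303220
PV = $73,832.24

PV = FV / (1 + r)^t = $73,832.24


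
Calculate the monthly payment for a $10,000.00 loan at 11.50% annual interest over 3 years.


Loan payment formula: PMT = PV × r / (1 − (1 + r)^(−n))
Monthly rate r = 0.115/12 ≈ 0.00958333, n = 36 months
Denominator: 1 − (1 + 0.115/12)^(−36) = 0.290615
PMT = $10,000.00 × (0.115/12) / 0.290615
PMT = $329.76 per month

PMT = PV × r / (1-(1+r)^(-n)) = $329.76/month


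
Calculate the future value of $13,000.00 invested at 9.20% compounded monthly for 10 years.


Compound interest formula: A = P(1 + r/n)^(nt)
A = $13,000.00 × (1 + 0.092/12)^(12 × 10)
Growth factor: (1 + 0.092/12)^120 = 2.5005014
A = $13,000.00 × 2.5005014
A = $32,506.52

A = P(1 + r/n)^(nt) = $32,506.52


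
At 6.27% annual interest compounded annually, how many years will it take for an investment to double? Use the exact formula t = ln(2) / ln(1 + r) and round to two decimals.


Doubling condition: (1 + r)^t = 2
Take ln of both sides: t × ln(1 + r) = ln(2)
t = ln(2) / ln(1 + r)
t = 0.693147 / 0.060813
t = 11.40

t = ln(2) / ln(1 + r) = 11.40 years


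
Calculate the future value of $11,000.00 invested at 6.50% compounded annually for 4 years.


Compound interest formula: A = P(1 + r/n)^(nt)
A = $11,000.00 × (1 + 0.065/1)^(1 × 4)
Growth factor: (1 + 0.065/1)^4 = 1.286466
A = $11,000.00 × 1.286466
A = $14,151.13

A = P(1 + r/n)^(nt) = $14,151.13


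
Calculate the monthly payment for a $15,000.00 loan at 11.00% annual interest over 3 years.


Loan payment formula: PMT = PV × r / (1 − (1 + r)^(−n))
Monthly rate r = 0.11/12 ≈ 0.00916667, n = 36 months
Denominator: 1 − (1 + 0.11/12)^(−36) = 0.279995
PMT = $15,000.00 × (0.11/12) / 0.279995
PMT = $491.08 per month

PMT = PV × r / (1-(1+r)^(-n)) = $491.08/month


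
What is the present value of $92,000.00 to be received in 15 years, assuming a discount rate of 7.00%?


Present value formula: PV = FV / (1 + r)^t
PV = $92,000.00 / (1 + 0.07)^15
PV = $92,000.00 / 2.759032
PV = $33,345.03

PV = FV / (1 + r)^t = $33,345.03


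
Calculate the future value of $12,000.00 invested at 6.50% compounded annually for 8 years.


Compound interest formula: A = P(1 + r/n)^(nt)
A = $12,000.00 × (1 + 0.065/1)^(1 × 8)
Growth factor: (1 + 0.065/1)^8 = 1.654996
A = $12,000.00 × 1.654996
A = $19,859.95

A = P(1 + r/n)^(nt) = $19,859.95


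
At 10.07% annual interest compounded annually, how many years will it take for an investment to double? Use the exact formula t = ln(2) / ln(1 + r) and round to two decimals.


Doubling condition: (1 + r)^t = 2
Take ln of both sides: t × ln(1 + r) = ln(2)
t = ln(2) / ln(1 + r)
t = 0.693147 / 0.095946
t = 7.22

t = ln(2) / ln(1 + r) = 7.22 years


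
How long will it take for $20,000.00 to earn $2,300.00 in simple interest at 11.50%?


Rearrange the simple interest formula for t:
I = P × r × t  ⇒  t = I / (P × r)
t = $2,300.00 / ($20,000.00 × 0.115)
t = 1

t = I/(P×r) = 1 year


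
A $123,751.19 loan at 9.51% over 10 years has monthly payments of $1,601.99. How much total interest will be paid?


Total paid over the life of the loan = PMT × n.
Total paid = $1,601.99 × 120 = $192,238.80
Total interest = total paid − principal = $192,238.80 − $123,751.19 = $68,487.61

Total interest = (PMT × n) - PV = $68,487.61


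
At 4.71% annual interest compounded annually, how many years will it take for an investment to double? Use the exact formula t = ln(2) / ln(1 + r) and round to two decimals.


Doubling condition: (1 + r)^t = 2
Take ln of both sides: t × ln(1 + r) = ln(2)
t = ln(2) / ln(1 + r)
t = 0.693147 / 0.046024
t = 15.06

t = ln(2) / ln(1 + r) = 15.06 years


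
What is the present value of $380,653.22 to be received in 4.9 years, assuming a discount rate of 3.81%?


Present value formula: PV = FV / (1 + r)^t
PV = $380,653.22 / (1 + 0.0381)^4.9
PV = $380,653.22 / 1.20108028
PV = $316,925.71

PV = FV / (1 + r)^t = $316,925.71


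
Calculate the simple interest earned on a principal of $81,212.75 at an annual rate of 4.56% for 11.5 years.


Simple interest formula: I = P × r × t
I = $81,212.75 × 0.0456 × 11.5
I = $42,587.97

I = P × r × t = $42,587.97


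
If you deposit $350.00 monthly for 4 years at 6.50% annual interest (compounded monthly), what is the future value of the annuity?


Future value of an ordinary annuity: FV = PMT × ((1 + r)^n − 1) / r
Monthly rate r = 0.065/12 ≈ 0.00541667, n = 48
FV = $350.00 × ((1 + 0.065/12)^48 − 1) / (0.065/12)
FV = $350.00 × 54.649927
FV = $19,127.47

FV = PMT × ((1+r)^n - 1)/r = $19,127.47


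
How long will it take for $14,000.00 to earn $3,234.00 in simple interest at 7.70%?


Rearrange the simple interest formula for t:
I = P × r × t  ⇒  t = I / (P × r)
t = $3,234.00 / ($14,000.00 × 0.077)
t = 3

t = I/(P×r) = 3 years


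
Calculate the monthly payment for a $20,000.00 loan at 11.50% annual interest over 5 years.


Loan payment formula: PMT = PV × r / (1 − (1 + r)^(−n))
Monthly rate r = 0.115/12 ≈ 0.00958333, n = 60 months
Denominator: 1 − (1 + 0.115/12)^(−60) = 0.435752
PMT = $20,000.00 × (0.115/12) / 0.435752
PMT = $439.85 per month

PMT = PV × r / (1-(1+r)^(-n)) = $439.85/month


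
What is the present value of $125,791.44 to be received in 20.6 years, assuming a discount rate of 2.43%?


Present value formula: PV = FV / (1 + r)^t
PV = $125,791.44 / (1 + 0.0243)^20.6
PV = $125,791.44 / 1.639833514
PV = $76,709.88

PV = FV / (1 + r)^t = $76,709.88


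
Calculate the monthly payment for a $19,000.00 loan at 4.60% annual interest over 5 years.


Loan payment formula: PMT = PV × r / (1 − (1 + r)^(−n))
Monthly rate r = 0.046/12 ≈ 0.00383333, n = 60 months
Denominator: 1 − (1 + 0.046/12)^(−60) = 0.205117
PMT = $19,000.00 × (0.046/12) / 0.205117
PMT = $355.08 per month

PMT = PV × r / (1-(1+r)^(-n)) = $355.08/month


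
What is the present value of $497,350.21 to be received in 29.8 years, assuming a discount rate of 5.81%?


Present value formula: PV = FV / (1 + r)^t
PV = $497,350.21 / (1 + 0.0581)^29.8
PV = $497,350.21 / 5.3814101
PV = $92,420.05

PV = FV / (1 + r)^t = $92,420.05


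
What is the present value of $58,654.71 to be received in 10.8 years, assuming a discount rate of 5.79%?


Present value formula: PV = FV / (1 + r)^t
PV = $58,654.71 / (1 + 0.0579)^10.8
PV = $58,654.71 / 1.836546
PV = $31,937.51

PV = FV / (1 + r)^t = $31,937.51
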